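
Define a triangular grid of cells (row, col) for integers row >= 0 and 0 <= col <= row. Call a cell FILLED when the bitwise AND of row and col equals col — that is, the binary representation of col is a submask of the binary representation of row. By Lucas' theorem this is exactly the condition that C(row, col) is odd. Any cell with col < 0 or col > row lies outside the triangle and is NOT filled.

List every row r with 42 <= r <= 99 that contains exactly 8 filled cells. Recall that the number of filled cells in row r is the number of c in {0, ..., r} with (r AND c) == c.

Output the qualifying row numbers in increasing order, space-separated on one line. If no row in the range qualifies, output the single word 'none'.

Answer: 42 44 49 50 52 56 67 69 70 73 74 76 81 82 84 88 97 98

Derivation:
Row r has 2^popcount(r) filled cells, so we need popcount(r) = log2(8) = 3.
Scan r = 42..99 and keep those with exactly 3 one-bits:
r=42=101010 popcount=3 -> KEEP
r=43=101011 popcount=4 -> skip
r=44=101100 popcount=3 -> KEEP
r=45=101101 popcount=4 -> skip
r=46=101110 popcount=4 -> skip
r=47=101111 popcount=5 -> skip
r=48=110000 popcount=2 -> skip
r=49=110001 popcount=3 -> KEEP
r=50=110010 popcount=3 -> KEEP
r=51=110011 popcount=4 -> skip
r=52=110100 popcount=3 -> KEEP
r=53=110101 popcount=4 -> skip
r=54=110110 popcount=4 -> skip
r=55=110111 popcount=5 -> skip
r=56=111000 popcount=3 -> KEEP
r=57=111001 popcount=4 -> skip
r=58=111010 popcount=4 -> skip
r=59=111011 popcount=5 -> skip
r=60=111100 popcount=4 -> skip
r=61=111101 popcount=5 -> skip
r=62=111110 popcount=5 -> skip
r=63=111111 popcount=6 -> skip
r=64=1000000 popcount=1 -> skip
r=65=1000001 popcount=2 -> skip
r=66=1000010 popcount=2 -> skip
r=67=1000011 popcount=3 -> KEEP
r=68=1000100 popcount=2 -> skip
r=69=1000101 popcount=3 -> KEEP
r=70=1000110 popcount=3 -> KEEP
r=71=1000111 popcount=4 -> skip
r=72=1001000 popcount=2 -> skip
r=73=1001001 popcount=3 -> KEEP
r=74=1001010 popcount=3 -> KEEP
r=75=1001011 popcount=4 -> skip
r=76=1001100 popcount=3 -> KEEP
r=77=1001101 popcount=4 -> skip
r=78=1001110 popcount=4 -> skip
r=79=1001111 popcount=5 -> skip
r=80=1010000 popcount=2 -> skip
r=81=1010001 popcount=3 -> KEEP
r=82=1010010 popcount=3 -> KEEP
r=83=1010011 popcount=4 -> skip
r=84=1010100 popcount=3 -> KEEP
r=85=1010101 popcount=4 -> skip
r=86=1010110 popcount=4 -> skip
r=87=1010111 popcount=5 -> skip
r=88=1011000 popcount=3 -> KEEP
r=89=1011001 popcount=4 -> skip
r=90=1011010 popcount=4 -> skip
r=91=1011011 popcount=5 -> skip
r=92=1011100 popcount=4 -> skip
r=93=1011101 popcount=5 -> skip
r=94=1011110 popcount=5 -> skip
r=95=1011111 popcount=6 -> skip
r=96=1100000 popcount=2 -> skip
r=97=1100001 popcount=3 -> KEEP
r=98=1100010 popcount=3 -> KEEP
r=99=1100011 popcount=4 -> skip
Kept rows: 42 44 49 50 52 56 67 69 70 73 74 76 81 82 84 88 97 98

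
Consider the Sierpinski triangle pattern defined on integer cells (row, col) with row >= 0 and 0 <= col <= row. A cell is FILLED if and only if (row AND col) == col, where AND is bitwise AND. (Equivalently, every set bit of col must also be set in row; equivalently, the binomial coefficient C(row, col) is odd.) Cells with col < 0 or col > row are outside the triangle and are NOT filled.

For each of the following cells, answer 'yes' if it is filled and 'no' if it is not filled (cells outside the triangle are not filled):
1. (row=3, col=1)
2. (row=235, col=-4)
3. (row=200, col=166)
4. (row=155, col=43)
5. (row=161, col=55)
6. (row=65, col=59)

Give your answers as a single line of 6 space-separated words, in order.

(3,1): row=0b11, col=0b1, row AND col = 0b1 = 1; 1 == 1 -> filled
(235,-4): col outside [0, 235] -> not filled
(200,166): row=0b11001000, col=0b10100110, row AND col = 0b10000000 = 128; 128 != 166 -> empty
(155,43): row=0b10011011, col=0b101011, row AND col = 0b1011 = 11; 11 != 43 -> empty
(161,55): row=0b10100001, col=0b110111, row AND col = 0b100001 = 33; 33 != 55 -> empty
(65,59): row=0b1000001, col=0b111011, row AND col = 0b1 = 1; 1 != 59 -> empty

Answer: yes no no no no no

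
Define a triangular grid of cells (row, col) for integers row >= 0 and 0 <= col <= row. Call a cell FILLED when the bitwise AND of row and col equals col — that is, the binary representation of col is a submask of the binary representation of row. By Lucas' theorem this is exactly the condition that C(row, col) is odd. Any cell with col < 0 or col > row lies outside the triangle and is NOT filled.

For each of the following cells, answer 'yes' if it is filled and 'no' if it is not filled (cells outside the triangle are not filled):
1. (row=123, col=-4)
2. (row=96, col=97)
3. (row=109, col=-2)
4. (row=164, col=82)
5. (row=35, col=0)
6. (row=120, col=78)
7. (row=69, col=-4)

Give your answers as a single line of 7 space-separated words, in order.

Answer: no no no no yes no no

Derivation:
(123,-4): col outside [0, 123] -> not filled
(96,97): col outside [0, 96] -> not filled
(109,-2): col outside [0, 109] -> not filled
(164,82): row=0b10100100, col=0b1010010, row AND col = 0b0 = 0; 0 != 82 -> empty
(35,0): row=0b100011, col=0b0, row AND col = 0b0 = 0; 0 == 0 -> filled
(120,78): row=0b1111000, col=0b1001110, row AND col = 0b1001000 = 72; 72 != 78 -> empty
(69,-4): col outside [0, 69] -> not filled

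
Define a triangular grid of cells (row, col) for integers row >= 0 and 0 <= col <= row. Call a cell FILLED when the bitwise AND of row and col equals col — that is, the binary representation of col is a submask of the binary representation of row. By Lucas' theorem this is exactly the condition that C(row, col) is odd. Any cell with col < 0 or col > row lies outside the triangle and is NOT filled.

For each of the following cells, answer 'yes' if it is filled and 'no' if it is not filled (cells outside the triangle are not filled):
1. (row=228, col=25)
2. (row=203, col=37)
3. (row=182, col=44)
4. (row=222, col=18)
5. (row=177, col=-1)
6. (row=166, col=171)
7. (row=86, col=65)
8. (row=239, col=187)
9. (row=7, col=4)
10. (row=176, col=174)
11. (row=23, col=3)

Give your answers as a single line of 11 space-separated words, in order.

Answer: no no no yes no no no no yes no yes

Derivation:
(228,25): row=0b11100100, col=0b11001, row AND col = 0b0 = 0; 0 != 25 -> empty
(203,37): row=0b11001011, col=0b100101, row AND col = 0b1 = 1; 1 != 37 -> empty
(182,44): row=0b10110110, col=0b101100, row AND col = 0b100100 = 36; 36 != 44 -> empty
(222,18): row=0b11011110, col=0b10010, row AND col = 0b10010 = 18; 18 == 18 -> filled
(177,-1): col outside [0, 177] -> not filled
(166,171): col outside [0, 166] -> not filled
(86,65): row=0b1010110, col=0b1000001, row AND col = 0b1000000 = 64; 64 != 65 -> empty
(239,187): row=0b11101111, col=0b10111011, row AND col = 0b10101011 = 171; 171 != 187 -> empty
(7,4): row=0b111, col=0b100, row AND col = 0b100 = 4; 4 == 4 -> filled
(176,174): row=0b10110000, col=0b10101110, row AND col = 0b10100000 = 160; 160 != 174 -> empty
(23,3): row=0b10111, col=0b11, row AND col = 0b11 = 3; 3 == 3 -> filled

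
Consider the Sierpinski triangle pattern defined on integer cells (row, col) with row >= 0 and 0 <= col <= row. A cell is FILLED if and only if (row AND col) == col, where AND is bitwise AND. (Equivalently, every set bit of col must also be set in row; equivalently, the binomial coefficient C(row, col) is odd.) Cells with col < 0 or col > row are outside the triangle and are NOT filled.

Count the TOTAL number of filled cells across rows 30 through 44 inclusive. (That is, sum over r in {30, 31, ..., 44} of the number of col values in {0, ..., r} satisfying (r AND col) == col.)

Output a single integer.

Answer: 146

Derivation:
r30=11110 pc4: +16 =16
r31=11111 pc5: +32 =48
r32=100000 pc1: +2 =50
r33=100001 pc2: +4 =54
r34=100010 pc2: +4 =58
r35=100011 pc3: +8 =66
r36=100100 pc2: +4 =70
r37=100101 pc3: +8 =78
r38=100110 pc3: +8 =86
r39=100111 pc4: +16 =102
r40=101000 pc2: +4 =106
r41=101001 pc3: +8 =114
r42=101010 pc3: +8 =122
r43=101011 pc4: +16 =138
r44=101100 pc3: +8 =146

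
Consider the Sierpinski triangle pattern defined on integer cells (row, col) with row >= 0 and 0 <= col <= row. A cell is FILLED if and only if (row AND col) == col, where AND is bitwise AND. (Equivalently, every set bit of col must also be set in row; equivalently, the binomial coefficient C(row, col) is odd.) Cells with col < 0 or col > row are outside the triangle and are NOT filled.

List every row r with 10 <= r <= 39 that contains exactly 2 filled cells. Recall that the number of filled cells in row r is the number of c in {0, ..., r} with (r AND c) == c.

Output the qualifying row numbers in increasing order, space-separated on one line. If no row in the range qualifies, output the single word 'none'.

Answer: 16 32

Derivation:
Row r has 2^popcount(r) filled cells, so we need popcount(r) = log2(2) = 1.
Scan r = 10..39 and keep those with exactly 1 one-bits:
r=10=1010 popcount=2 -> skip
r=11=1011 popcount=3 -> skip
r=12=1100 popcount=2 -> skip
r=13=1101 popcount=3 -> skip
r=14=1110 popcount=3 -> skip
r=15=1111 popcount=4 -> skip
r=16=10000 popcount=1 -> KEEP
r=17=10001 popcount=2 -> skip
r=18=10010 popcount=2 -> skip
r=19=10011 popcount=3 -> skip
r=20=10100 popcount=2 -> skip
r=21=10101 popcount=3 -> skip
r=22=10110 popcount=3 -> skip
r=23=10111 popcount=4 -> skip
r=24=11000 popcount=2 -> skip
r=25=11001 popcount=3 -> skip
r=26=11010 popcount=3 -> skip
r=27=11011 popcount=4 -> skip
r=28=11100 popcount=3 -> skip
r=29=11101 popcount=4 -> skip
r=30=11110 popcount=4 -> skip
r=31=11111 popcount=5 -> skip
r=32=100000 popcount=1 -> KEEP
r=33=100001 popcount=2 -> skip
r=34=100010 popcount=2 -> skip
r=35=100011 popcount=3 -> skip
r=36=100100 popcount=2 -> skip
r=37=100101 popcount=3 -> skip
r=38=100110 popcount=3 -> skip
r=39=100111 popcount=4 -> skip
Kept rows: 16 32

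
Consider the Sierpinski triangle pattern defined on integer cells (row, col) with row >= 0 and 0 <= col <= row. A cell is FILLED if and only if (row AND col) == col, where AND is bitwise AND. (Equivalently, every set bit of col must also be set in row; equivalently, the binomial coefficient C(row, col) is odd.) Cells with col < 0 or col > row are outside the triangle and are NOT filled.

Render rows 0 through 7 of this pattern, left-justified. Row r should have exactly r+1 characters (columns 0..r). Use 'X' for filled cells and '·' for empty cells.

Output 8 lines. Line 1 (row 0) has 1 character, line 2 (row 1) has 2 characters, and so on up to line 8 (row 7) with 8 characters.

Answer: X
XX
X·X
XXXX
X···X
XX··XX
X·X·X·X
XXXXXXXX

Derivation:
r0=0: X
r1=1: XX
r2=10: X·X
r3=11: XXXX
r4=100: X···X
r5=101: XX··XX
r6=110: X·X·X·X
r7=111: XXXXXXXX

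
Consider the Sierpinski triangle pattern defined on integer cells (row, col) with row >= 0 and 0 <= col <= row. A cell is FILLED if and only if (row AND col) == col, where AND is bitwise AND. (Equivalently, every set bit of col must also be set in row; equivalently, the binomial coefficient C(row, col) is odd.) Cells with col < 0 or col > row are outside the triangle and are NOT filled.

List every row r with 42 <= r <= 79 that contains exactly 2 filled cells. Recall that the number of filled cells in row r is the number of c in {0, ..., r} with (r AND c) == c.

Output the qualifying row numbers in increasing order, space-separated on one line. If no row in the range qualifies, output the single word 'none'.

Answer: 64

Derivation:
Row r has 2^popcount(r) filled cells, so we need popcount(r) = log2(2) = 1.
Scan r = 42..79 and keep those with exactly 1 one-bits:
r=42=101010 popcount=3 -> skip
r=43=101011 popcount=4 -> skip
r=44=101100 popcount=3 -> skip
r=45=101101 popcount=4 -> skip
r=46=101110 popcount=4 -> skip
r=47=101111 popcount=5 -> skip
r=48=110000 popcount=2 -> skip
r=49=110001 popcount=3 -> skip
r=50=110010 popcount=3 -> skip
r=51=110011 popcount=4 -> skip
r=52=110100 popcount=3 -> skip
r=53=110101 popcount=4 -> skip
r=54=110110 popcount=4 -> skip
r=55=110111 popcount=5 -> skip
r=56=111000 popcount=3 -> skip
r=57=111001 popcount=4 -> skip
r=58=111010 popcount=4 -> skip
r=59=111011 popcount=5 -> skip
r=60=111100 popcount=4 -> skip
r=61=111101 popcount=5 -> skip
r=62=111110 popcount=5 -> skip
r=63=111111 popcount=6 -> skip
r=64=1000000 popcount=1 -> KEEP
r=65=1000001 popcount=2 -> skip
r=66=1000010 popcount=2 -> skip
r=67=1000011 popcount=3 -> skip
r=68=1000100 popcount=2 -> skip
r=69=1000101 popcount=3 -> skip
r=70=1000110 popcount=3 -> skip
r=71=1000111 popcount=4 -> skip
r=72=1001000 popcount=2 -> skip
r=73=1001001 popcount=3 -> skip
r=74=1001010 popcount=3 -> skip
r=75=1001011 popcount=4 -> skip
r=76=1001100 popcount=3 -> skip
r=77=1001101 popcount=4 -> skip
r=78=1001110 popcount=4 -> skip
r=79=1001111 popcount=5 -> skip
Kept rows: 64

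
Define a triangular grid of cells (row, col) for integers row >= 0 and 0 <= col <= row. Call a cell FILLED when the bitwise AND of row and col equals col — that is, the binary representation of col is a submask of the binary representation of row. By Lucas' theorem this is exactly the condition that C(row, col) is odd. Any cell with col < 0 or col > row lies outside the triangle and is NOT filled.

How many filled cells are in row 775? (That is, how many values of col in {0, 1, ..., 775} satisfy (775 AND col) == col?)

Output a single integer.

775 in binary = 1100000111
popcount(775) = number of 1-bits in 1100000111 = 5
A col c satisfies (775 AND c) == c iff every set bit of c is also set in 775; each of the 5 set bits of 775 can independently be on or off in c.
count = 2^5 = 32

Answer: 32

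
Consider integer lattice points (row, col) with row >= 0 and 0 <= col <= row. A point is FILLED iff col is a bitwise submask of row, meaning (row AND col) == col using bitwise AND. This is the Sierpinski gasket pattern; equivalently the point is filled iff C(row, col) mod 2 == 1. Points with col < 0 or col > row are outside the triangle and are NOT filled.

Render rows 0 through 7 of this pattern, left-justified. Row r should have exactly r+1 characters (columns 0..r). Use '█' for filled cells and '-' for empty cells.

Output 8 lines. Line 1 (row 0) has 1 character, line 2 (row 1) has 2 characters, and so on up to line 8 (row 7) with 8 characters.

Answer: █
██
█-█
████
█---█
██--██
█-█-█-█
████████

Derivation:
r0=0: █
r1=1: ██
r2=10: █-█
r3=11: ████
r4=100: █---█
r5=101: ██--██
r6=110: █-█-█-█
r7=111: ████████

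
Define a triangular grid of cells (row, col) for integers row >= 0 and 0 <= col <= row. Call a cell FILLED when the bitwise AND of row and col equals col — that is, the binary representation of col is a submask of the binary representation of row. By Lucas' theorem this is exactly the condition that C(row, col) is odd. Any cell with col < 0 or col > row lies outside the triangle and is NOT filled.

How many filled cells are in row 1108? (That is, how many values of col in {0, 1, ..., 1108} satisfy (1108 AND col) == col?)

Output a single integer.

Answer: 16

Derivation:
1108 in binary = 10001010100
popcount(1108) = number of 1-bits in 10001010100 = 4
A col c satisfies (1108 AND c) == c iff every set bit of c is also set in 1108; each of the 4 set bits of 1108 can independently be on or off in c.
count = 2^4 = 16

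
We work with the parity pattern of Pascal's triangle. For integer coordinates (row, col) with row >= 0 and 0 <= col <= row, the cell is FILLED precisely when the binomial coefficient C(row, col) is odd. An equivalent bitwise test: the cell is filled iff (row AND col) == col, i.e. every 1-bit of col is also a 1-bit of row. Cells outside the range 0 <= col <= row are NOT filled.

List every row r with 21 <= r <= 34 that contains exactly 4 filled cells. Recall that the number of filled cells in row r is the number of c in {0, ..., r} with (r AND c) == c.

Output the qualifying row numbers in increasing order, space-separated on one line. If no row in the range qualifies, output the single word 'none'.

Row r has 2^popcount(r) filled cells, so we need popcount(r) = log2(4) = 2.
Scan r = 21..34 and keep those with exactly 2 one-bits:
r=21=10101 popcount=3 -> skip
r=22=10110 popcount=3 -> skip
r=23=10111 popcount=4 -> skip
r=24=11000 popcount=2 -> KEEP
r=25=11001 popcount=3 -> skip
r=26=11010 popcount=3 -> skip
r=27=11011 popcount=4 -> skip
r=28=11100 popcount=3 -> skip
r=29=11101 popcount=4 -> skip
r=30=11110 popcount=4 -> skip
r=31=11111 popcount=5 -> skip
r=32=100000 popcount=1 -> skip
r=33=100001 popcount=2 -> KEEP
r=34=100010 popcount=2 -> KEEP
Kept rows: 24 33 34

Answer: 24 33 34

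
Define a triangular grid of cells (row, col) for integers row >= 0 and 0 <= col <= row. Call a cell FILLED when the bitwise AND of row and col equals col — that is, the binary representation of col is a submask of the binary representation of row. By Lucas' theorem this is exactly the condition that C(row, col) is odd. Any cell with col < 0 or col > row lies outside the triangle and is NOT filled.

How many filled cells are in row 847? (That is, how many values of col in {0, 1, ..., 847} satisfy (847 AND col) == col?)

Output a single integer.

Answer: 128

Derivation:
847 in binary = 1101001111
popcount(847) = number of 1-bits in 1101001111 = 7
A col c satisfies (847 AND c) == c iff every set bit of c is also set in 847; each of the 7 set bits of 847 can independently be on or off in c.
count = 2^7 = 128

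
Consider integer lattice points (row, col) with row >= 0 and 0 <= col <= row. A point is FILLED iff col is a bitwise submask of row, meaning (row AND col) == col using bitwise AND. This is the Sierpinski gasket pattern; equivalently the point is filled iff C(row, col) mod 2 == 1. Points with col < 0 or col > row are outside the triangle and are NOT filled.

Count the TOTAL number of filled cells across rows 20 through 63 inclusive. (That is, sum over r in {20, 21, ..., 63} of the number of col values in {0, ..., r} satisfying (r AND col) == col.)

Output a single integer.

Answer: 630

Derivation:
r20=10100 pc2: +4 =4
r21=10101 pc3: +8 =12
r22=10110 pc3: +8 =20
r23=10111 pc4: +16 =36
r24=11000 pc2: +4 =40
r25=11001 pc3: +8 =48
r26=11010 pc3: +8 =56
r27=11011 pc4: +16 =72
r28=11100 pc3: +8 =80
r29=11101 pc4: +16 =96
r30=11110 pc4: +16 =112
r31=11111 pc5: +32 =144
r32=100000 pc1: +2 =146
r33=100001 pc2: +4 =150
r34=100010 pc2: +4 =154
r35=100011 pc3: +8 =162
r36=100100 pc2: +4 =166
r37=100101 pc3: +8 =174
r38=100110 pc3: +8 =182
r39=100111 pc4: +16 =198
r40=101000 pc2: +4 =202
r41=101001 pc3: +8 =210
r42=101010 pc3: +8 =218
r43=101011 pc4: +16 =234
r44=101100 pc3: +8 =242
r45=101101 pc4: +16 =258
r46=101110 pc4: +16 =274
r47=101111 pc5: +32 =306
r48=110000 pc2: +4 =310
r49=110001 pc3: +8 =318
r50=110010 pc3: +8 =326
r51=110011 pc4: +16 =342
r52=110100 pc3: +8 =350
r53=110101 pc4: +16 =366
r54=110110 pc4: +16 =382
r55=110111 pc5: +32 =414
r56=111000 pc3: +8 =422
r57=111001 pc4: +16 =438
r58=111010 pc4: +16 =454
r59=111011 pc5: +32 =486
r60=111100 pc4: +16 =502
r61=111101 pc5: +32 =534
r62=111110 pc5: +32 =566
r63=111111 pc6: +64 =630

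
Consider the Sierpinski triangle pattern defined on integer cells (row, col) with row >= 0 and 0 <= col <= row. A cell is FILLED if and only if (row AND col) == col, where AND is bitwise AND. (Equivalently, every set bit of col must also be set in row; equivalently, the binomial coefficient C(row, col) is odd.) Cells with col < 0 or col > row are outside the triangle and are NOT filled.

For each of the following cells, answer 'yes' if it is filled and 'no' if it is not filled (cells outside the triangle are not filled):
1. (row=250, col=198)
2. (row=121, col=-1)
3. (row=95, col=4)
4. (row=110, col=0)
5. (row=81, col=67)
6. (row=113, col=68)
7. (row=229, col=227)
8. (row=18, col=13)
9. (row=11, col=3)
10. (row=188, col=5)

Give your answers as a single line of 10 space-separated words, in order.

(250,198): row=0b11111010, col=0b11000110, row AND col = 0b11000010 = 194; 194 != 198 -> empty
(121,-1): col outside [0, 121] -> not filled
(95,4): row=0b1011111, col=0b100, row AND col = 0b100 = 4; 4 == 4 -> filled
(110,0): row=0b1101110, col=0b0, row AND col = 0b0 = 0; 0 == 0 -> filled
(81,67): row=0b1010001, col=0b1000011, row AND col = 0b1000001 = 65; 65 != 67 -> empty
(113,68): row=0b1110001, col=0b1000100, row AND col = 0b1000000 = 64; 64 != 68 -> empty
(229,227): row=0b11100101, col=0b11100011, row AND col = 0b11100001 = 225; 225 != 227 -> empty
(18,13): row=0b10010, col=0b1101, row AND col = 0b0 = 0; 0 != 13 -> empty
(11,3): row=0b1011, col=0b11, row AND col = 0b11 = 3; 3 == 3 -> filled
(188,5): row=0b10111100, col=0b101, row AND col = 0b100 = 4; 4 != 5 -> empty

Answer: no no yes yes no no no no yes no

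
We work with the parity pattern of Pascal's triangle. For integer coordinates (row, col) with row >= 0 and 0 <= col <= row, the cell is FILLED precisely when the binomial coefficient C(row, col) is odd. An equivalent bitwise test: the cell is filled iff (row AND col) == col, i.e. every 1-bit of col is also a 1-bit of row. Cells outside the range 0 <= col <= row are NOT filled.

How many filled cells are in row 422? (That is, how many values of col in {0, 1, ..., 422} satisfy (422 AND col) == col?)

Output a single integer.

422 in binary = 110100110
popcount(422) = number of 1-bits in 110100110 = 5
A col c satisfies (422 AND c) == c iff every set bit of c is also set in 422; each of the 5 set bits of 422 can independently be on or off in c.
count = 2^5 = 32

Answer: 32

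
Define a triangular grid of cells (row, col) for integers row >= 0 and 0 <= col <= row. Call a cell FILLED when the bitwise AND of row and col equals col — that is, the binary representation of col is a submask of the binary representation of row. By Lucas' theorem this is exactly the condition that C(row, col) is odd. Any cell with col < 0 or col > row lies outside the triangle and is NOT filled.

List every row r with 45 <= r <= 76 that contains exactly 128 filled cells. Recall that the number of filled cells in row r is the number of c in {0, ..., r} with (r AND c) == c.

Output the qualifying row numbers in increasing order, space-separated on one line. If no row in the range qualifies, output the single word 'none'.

Row r has 2^popcount(r) filled cells, so we need popcount(r) = log2(128) = 7.
Scan r = 45..76 and keep those with exactly 7 one-bits:
r=45=101101 popcount=4 -> skip
r=46=101110 popcount=4 -> skip
r=47=101111 popcount=5 -> skip
r=48=110000 popcount=2 -> skip
r=49=110001 popcount=3 -> skip
r=50=110010 popcount=3 -> skip
r=51=110011 popcount=4 -> skip
r=52=110100 popcount=3 -> skip
r=53=110101 popcount=4 -> skip
r=54=110110 popcount=4 -> skip
r=55=110111 popcount=5 -> skip
r=56=111000 popcount=3 -> skip
r=57=111001 popcount=4 -> skip
r=58=111010 popcount=4 -> skip
r=59=111011 popcount=5 -> skip
r=60=111100 popcount=4 -> skip
r=61=111101 popcount=5 -> skip
r=62=111110 popcount=5 -> skip
r=63=111111 popcount=6 -> skip
r=64=1000000 popcount=1 -> skip
r=65=1000001 popcount=2 -> skip
r=66=1000010 popcount=2 -> skip
r=67=1000011 popcount=3 -> skip
r=68=1000100 popcount=2 -> skip
r=69=1000101 popcount=3 -> skip
r=70=1000110 popcount=3 -> skip
r=71=1000111 popcount=4 -> skip
r=72=1001000 popcount=2 -> skip
r=73=1001001 popcount=3 -> skip
r=74=1001010 popcount=3 -> skip
r=75=1001011 popcount=4 -> skip
r=76=1001100 popcount=3 -> skip
Kept rows: none

Answer: none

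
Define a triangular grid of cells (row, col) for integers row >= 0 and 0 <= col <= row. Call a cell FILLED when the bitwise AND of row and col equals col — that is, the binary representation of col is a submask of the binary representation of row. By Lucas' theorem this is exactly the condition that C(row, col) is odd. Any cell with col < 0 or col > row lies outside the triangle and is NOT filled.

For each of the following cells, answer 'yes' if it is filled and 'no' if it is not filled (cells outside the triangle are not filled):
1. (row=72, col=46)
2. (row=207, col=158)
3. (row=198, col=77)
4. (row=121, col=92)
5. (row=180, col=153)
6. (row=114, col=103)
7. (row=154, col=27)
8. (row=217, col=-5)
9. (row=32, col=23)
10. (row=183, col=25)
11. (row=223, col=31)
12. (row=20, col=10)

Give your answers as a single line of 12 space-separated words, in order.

(72,46): row=0b1001000, col=0b101110, row AND col = 0b1000 = 8; 8 != 46 -> empty
(207,158): row=0b11001111, col=0b10011110, row AND col = 0b10001110 = 142; 142 != 158 -> empty
(198,77): row=0b11000110, col=0b1001101, row AND col = 0b1000100 = 68; 68 != 77 -> empty
(121,92): row=0b1111001, col=0b1011100, row AND col = 0b1011000 = 88; 88 != 92 -> empty
(180,153): row=0b10110100, col=0b10011001, row AND col = 0b10010000 = 144; 144 != 153 -> empty
(114,103): row=0b1110010, col=0b1100111, row AND col = 0b1100010 = 98; 98 != 103 -> empty
(154,27): row=0b10011010, col=0b11011, row AND col = 0b11010 = 26; 26 != 27 -> empty
(217,-5): col outside [0, 217] -> not filled
(32,23): row=0b100000, col=0b10111, row AND col = 0b0 = 0; 0 != 23 -> empty
(183,25): row=0b10110111, col=0b11001, row AND col = 0b10001 = 17; 17 != 25 -> empty
(223,31): row=0b11011111, col=0b11111, row AND col = 0b11111 = 31; 31 == 31 -> filled
(20,10): row=0b10100, col=0b1010, row AND col = 0b0 = 0; 0 != 10 -> empty

Answer: no no no no no no no no no no yes no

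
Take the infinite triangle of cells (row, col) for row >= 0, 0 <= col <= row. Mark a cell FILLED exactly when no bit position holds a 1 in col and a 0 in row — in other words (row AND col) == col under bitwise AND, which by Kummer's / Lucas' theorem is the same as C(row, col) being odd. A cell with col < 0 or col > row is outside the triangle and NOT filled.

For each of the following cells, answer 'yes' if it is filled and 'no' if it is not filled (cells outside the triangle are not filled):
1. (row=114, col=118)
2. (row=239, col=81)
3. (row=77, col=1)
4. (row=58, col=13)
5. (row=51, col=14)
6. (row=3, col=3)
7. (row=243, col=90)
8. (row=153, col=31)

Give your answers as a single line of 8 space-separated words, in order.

(114,118): col outside [0, 114] -> not filled
(239,81): row=0b11101111, col=0b1010001, row AND col = 0b1000001 = 65; 65 != 81 -> empty
(77,1): row=0b1001101, col=0b1, row AND col = 0b1 = 1; 1 == 1 -> filled
(58,13): row=0b111010, col=0b1101, row AND col = 0b1000 = 8; 8 != 13 -> empty
(51,14): row=0b110011, col=0b1110, row AND col = 0b10 = 2; 2 != 14 -> empty
(3,3): row=0b11, col=0b11, row AND col = 0b11 = 3; 3 == 3 -> filled
(243,90): row=0b11110011, col=0b1011010, row AND col = 0b1010010 = 82; 82 != 90 -> empty
(153,31): row=0b10011001, col=0b11111, row AND col = 0b11001 = 25; 25 != 31 -> empty

Answer: no no yes no no yes no no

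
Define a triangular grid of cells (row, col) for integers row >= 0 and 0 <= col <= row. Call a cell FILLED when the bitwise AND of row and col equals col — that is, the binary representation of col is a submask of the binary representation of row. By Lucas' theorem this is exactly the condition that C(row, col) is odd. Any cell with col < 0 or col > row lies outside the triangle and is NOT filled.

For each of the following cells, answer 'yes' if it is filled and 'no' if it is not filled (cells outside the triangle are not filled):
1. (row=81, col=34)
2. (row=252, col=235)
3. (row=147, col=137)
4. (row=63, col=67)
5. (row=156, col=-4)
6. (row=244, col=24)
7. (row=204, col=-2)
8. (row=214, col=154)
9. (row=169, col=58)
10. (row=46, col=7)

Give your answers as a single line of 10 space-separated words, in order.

Answer: no no no no no no no no no no

Derivation:
(81,34): row=0b1010001, col=0b100010, row AND col = 0b0 = 0; 0 != 34 -> empty
(252,235): row=0b11111100, col=0b11101011, row AND col = 0b11101000 = 232; 232 != 235 -> empty
(147,137): row=0b10010011, col=0b10001001, row AND col = 0b10000001 = 129; 129 != 137 -> empty
(63,67): col outside [0, 63] -> not filled
(156,-4): col outside [0, 156] -> not filled
(244,24): row=0b11110100, col=0b11000, row AND col = 0b10000 = 16; 16 != 24 -> empty
(204,-2): col outside [0, 204] -> not filled
(214,154): row=0b11010110, col=0b10011010, row AND col = 0b10010010 = 146; 146 != 154 -> empty
(169,58): row=0b10101001, col=0b111010, row AND col = 0b101000 = 40; 40 != 58 -> empty
(46,7): row=0b101110, col=0b111, row AND col = 0b110 = 6; 6 != 7 -> empty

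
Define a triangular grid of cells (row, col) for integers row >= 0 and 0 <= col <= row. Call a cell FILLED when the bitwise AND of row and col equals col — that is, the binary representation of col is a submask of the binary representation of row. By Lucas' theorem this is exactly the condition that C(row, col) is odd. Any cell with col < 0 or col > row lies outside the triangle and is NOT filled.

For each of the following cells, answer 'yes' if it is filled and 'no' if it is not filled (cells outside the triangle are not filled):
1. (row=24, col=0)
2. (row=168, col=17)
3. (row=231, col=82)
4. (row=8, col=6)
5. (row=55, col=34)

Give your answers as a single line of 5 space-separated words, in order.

Answer: yes no no no yes

Derivation:
(24,0): row=0b11000, col=0b0, row AND col = 0b0 = 0; 0 == 0 -> filled
(168,17): row=0b10101000, col=0b10001, row AND col = 0b0 = 0; 0 != 17 -> empty
(231,82): row=0b11100111, col=0b1010010, row AND col = 0b1000010 = 66; 66 != 82 -> empty
(8,6): row=0b1000, col=0b110, row AND col = 0b0 = 0; 0 != 6 -> empty
(55,34): row=0b110111, col=0b100010, row AND col = 0b100010 = 34; 34 == 34 -> filled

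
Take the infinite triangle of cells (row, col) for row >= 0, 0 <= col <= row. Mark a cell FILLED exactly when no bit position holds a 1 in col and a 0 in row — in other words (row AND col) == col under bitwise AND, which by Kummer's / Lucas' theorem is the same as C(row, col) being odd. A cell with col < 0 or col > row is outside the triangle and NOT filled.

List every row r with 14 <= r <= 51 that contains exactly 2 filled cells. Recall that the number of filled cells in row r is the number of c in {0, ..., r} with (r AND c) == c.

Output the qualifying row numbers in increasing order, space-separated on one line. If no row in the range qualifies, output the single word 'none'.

Row r has 2^popcount(r) filled cells, so we need popcount(r) = log2(2) = 1.
Scan r = 14..51 and keep those with exactly 1 one-bits:
r=14=1110 popcount=3 -> skip
r=15=1111 popcount=4 -> skip
r=16=10000 popcount=1 -> KEEP
r=17=10001 popcount=2 -> skip
r=18=10010 popcount=2 -> skip
r=19=10011 popcount=3 -> skip
r=20=10100 popcount=2 -> skip
r=21=10101 popcount=3 -> skip
r=22=10110 popcount=3 -> skip
r=23=10111 popcount=4 -> skip
r=24=11000 popcount=2 -> skip
r=25=11001 popcount=3 -> skip
r=26=11010 popcount=3 -> skip
r=27=11011 popcount=4 -> skip
r=28=11100 popcount=3 -> skip
r=29=11101 popcount=4 -> skip
r=30=11110 popcount=4 -> skip
r=31=11111 popcount=5 -> skip
r=32=100000 popcount=1 -> KEEP
r=33=100001 popcount=2 -> skip
r=34=100010 popcount=2 -> skip
r=35=100011 popcount=3 -> skip
r=36=100100 popcount=2 -> skip
r=37=100101 popcount=3 -> skip
r=38=100110 popcount=3 -> skip
r=39=100111 popcount=4 -> skip
r=40=101000 popcount=2 -> skip
r=41=101001 popcount=3 -> skip
r=42=101010 popcount=3 -> skip
r=43=101011 popcount=4 -> skip
r=44=101100 popcount=3 -> skip
r=45=101101 popcount=4 -> skip
r=46=101110 popcount=4 -> skip
r=47=101111 popcount=5 -> skip
r=48=110000 popcount=2 -> skip
r=49=110001 popcount=3 -> skip
r=50=110010 popcount=3 -> skip
r=51=110011 popcount=4 -> skip
Kept rows: 16 32

Answer: 16 32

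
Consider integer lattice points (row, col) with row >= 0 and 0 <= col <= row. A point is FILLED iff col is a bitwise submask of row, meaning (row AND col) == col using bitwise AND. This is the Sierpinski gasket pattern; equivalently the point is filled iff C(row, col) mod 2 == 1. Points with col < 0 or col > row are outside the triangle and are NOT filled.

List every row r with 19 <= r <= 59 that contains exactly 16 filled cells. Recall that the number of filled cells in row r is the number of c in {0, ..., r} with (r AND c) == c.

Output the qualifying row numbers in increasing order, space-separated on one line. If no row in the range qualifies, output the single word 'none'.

Row r has 2^popcount(r) filled cells, so we need popcount(r) = log2(16) = 4.
Scan r = 19..59 and keep those with exactly 4 one-bits:
r=19=10011 popcount=3 -> skip
r=20=10100 popcount=2 -> skip
r=21=10101 popcount=3 -> skip
r=22=10110 popcount=3 -> skip
r=23=10111 popcount=4 -> KEEP
r=24=11000 popcount=2 -> skip
r=25=11001 popcount=3 -> skip
r=26=11010 popcount=3 -> skip
r=27=11011 popcount=4 -> KEEP
r=28=11100 popcount=3 -> skip
r=29=11101 popcount=4 -> KEEP
r=30=11110 popcount=4 -> KEEP
r=31=11111 popcount=5 -> skip
r=32=100000 popcount=1 -> skip
r=33=100001 popcount=2 -> skip
r=34=100010 popcount=2 -> skip
r=35=100011 popcount=3 -> skip
r=36=100100 popcount=2 -> skip
r=37=100101 popcount=3 -> skip
r=38=100110 popcount=3 -> skip
r=39=100111 popcount=4 -> KEEP
r=40=101000 popcount=2 -> skip
r=41=101001 popcount=3 -> skip
r=42=101010 popcount=3 -> skip
r=43=101011 popcount=4 -> KEEP
r=44=101100 popcount=3 -> skip
r=45=101101 popcount=4 -> KEEP
r=46=101110 popcount=4 -> KEEP
r=47=101111 popcount=5 -> skip
r=48=110000 popcount=2 -> skip
r=49=110001 popcount=3 -> skip
r=50=110010 popcount=3 -> skip
r=51=110011 popcount=4 -> KEEP
r=52=110100 popcount=3 -> skip
r=53=110101 popcount=4 -> KEEP
r=54=110110 popcount=4 -> KEEP
r=55=110111 popcount=5 -> skip
r=56=111000 popcount=3 -> skip
r=57=111001 popcount=4 -> KEEP
r=58=111010 popcount=4 -> KEEP
r=59=111011 popcount=5 -> skip
Kept rows: 23 27 29 30 39 43 45 46 51 53 54 57 58

Answer: 23 27 29 30 39 43 45 46 51 53 54 57 58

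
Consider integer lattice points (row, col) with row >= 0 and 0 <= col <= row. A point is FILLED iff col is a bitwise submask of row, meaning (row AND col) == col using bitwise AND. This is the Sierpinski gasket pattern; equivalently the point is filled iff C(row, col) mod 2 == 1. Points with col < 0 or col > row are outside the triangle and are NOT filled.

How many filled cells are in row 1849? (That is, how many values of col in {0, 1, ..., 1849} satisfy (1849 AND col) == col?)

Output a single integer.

Answer: 128

Derivation:
1849 in binary = 11100111001
popcount(1849) = number of 1-bits in 11100111001 = 7
A col c satisfies (1849 AND c) == c iff every set bit of c is also set in 1849; each of the 7 set bits of 1849 can independently be on or off in c.
count = 2^7 = 128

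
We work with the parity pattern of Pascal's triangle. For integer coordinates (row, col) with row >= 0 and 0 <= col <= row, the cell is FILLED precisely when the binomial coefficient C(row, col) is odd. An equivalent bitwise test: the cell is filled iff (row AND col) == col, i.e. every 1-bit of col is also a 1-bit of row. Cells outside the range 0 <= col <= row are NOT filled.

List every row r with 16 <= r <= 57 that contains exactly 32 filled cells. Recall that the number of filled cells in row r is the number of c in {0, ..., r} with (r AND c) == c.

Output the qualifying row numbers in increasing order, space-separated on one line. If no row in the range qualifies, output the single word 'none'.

Answer: 31 47 55

Derivation:
Row r has 2^popcount(r) filled cells, so we need popcount(r) = log2(32) = 5.
Scan r = 16..57 and keep those with exactly 5 one-bits:
r=16=10000 popcount=1 -> skip
r=17=10001 popcount=2 -> skip
r=18=10010 popcount=2 -> skip
r=19=10011 popcount=3 -> skip
r=20=10100 popcount=2 -> skip
r=21=10101 popcount=3 -> skip
r=22=10110 popcount=3 -> skip
r=23=10111 popcount=4 -> skip
r=24=11000 popcount=2 -> skip
r=25=11001 popcount=3 -> skip
r=26=11010 popcount=3 -> skip
r=27=11011 popcount=4 -> skip
r=28=11100 popcount=3 -> skip
r=29=11101 popcount=4 -> skip
r=30=11110 popcount=4 -> skip
r=31=11111 popcount=5 -> KEEP
r=32=100000 popcount=1 -> skip
r=33=100001 popcount=2 -> skip
r=34=100010 popcount=2 -> skip
r=35=100011 popcount=3 -> skip
r=36=100100 popcount=2 -> skip
r=37=100101 popcount=3 -> skip
r=38=100110 popcount=3 -> skip
r=39=100111 popcount=4 -> skip
r=40=101000 popcount=2 -> skip
r=41=101001 popcount=3 -> skip
r=42=101010 popcount=3 -> skip
r=43=101011 popcount=4 -> skip
r=44=101100 popcount=3 -> skip
r=45=101101 popcount=4 -> skip
r=46=101110 popcount=4 -> skip
r=47=101111 popcount=5 -> KEEP
r=48=110000 popcount=2 -> skip
r=49=110001 popcount=3 -> skip
r=50=110010 popcount=3 -> skip
r=51=110011 popcount=4 -> skip
r=52=110100 popcount=3 -> skip
r=53=110101 popcount=4 -> skip
r=54=110110 popcount=4 -> skip
r=55=110111 popcount=5 -> KEEP
r=56=111000 popcount=3 -> skip
r=57=111001 popcount=4 -> skip
Kept rows: 31 47 55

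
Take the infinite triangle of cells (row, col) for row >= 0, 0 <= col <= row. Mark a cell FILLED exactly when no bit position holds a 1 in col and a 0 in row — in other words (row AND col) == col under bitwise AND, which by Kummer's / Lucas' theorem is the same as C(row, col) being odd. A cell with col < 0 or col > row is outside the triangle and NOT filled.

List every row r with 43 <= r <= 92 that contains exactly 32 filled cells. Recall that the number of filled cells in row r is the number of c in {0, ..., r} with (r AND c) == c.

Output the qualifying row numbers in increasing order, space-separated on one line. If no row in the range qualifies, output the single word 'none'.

Answer: 47 55 59 61 62 79 87 91

Derivation:
Row r has 2^popcount(r) filled cells, so we need popcount(r) = log2(32) = 5.
Scan r = 43..92 and keep those with exactly 5 one-bits:
r=43=101011 popcount=4 -> skip
r=44=101100 popcount=3 -> skip
r=45=101101 popcount=4 -> skip
r=46=101110 popcount=4 -> skip
r=47=101111 popcount=5 -> KEEP
r=48=110000 popcount=2 -> skip
r=49=110001 popcount=3 -> skip
r=50=110010 popcount=3 -> skip
r=51=110011 popcount=4 -> skip
r=52=110100 popcount=3 -> skip
r=53=110101 popcount=4 -> skip
r=54=110110 popcount=4 -> skip
r=55=110111 popcount=5 -> KEEP
r=56=111000 popcount=3 -> skip
r=57=111001 popcount=4 -> skip
r=58=111010 popcount=4 -> skip
r=59=111011 popcount=5 -> KEEP
r=60=111100 popcount=4 -> skip
r=61=111101 popcount=5 -> KEEP
r=62=111110 popcount=5 -> KEEP
r=63=111111 popcount=6 -> skip
r=64=1000000 popcount=1 -> skip
r=65=1000001 popcount=2 -> skip
r=66=1000010 popcount=2 -> skip
r=67=1000011 popcount=3 -> skip
r=68=1000100 popcount=2 -> skip
r=69=1000101 popcount=3 -> skip
r=70=1000110 popcount=3 -> skip
r=71=1000111 popcount=4 -> skip
r=72=1001000 popcount=2 -> skip
r=73=1001001 popcount=3 -> skip
r=74=1001010 popcount=3 -> skip
r=75=1001011 popcount=4 -> skip
r=76=1001100 popcount=3 -> skip
r=77=1001101 popcount=4 -> skip
r=78=1001110 popcount=4 -> skip
r=79=1001111 popcount=5 -> KEEP
r=80=1010000 popcount=2 -> skip
r=81=1010001 popcount=3 -> skip
r=82=1010010 popcount=3 -> skip
r=83=1010011 popcount=4 -> skip
r=84=1010100 popcount=3 -> skip
r=85=1010101 popcount=4 -> skip
r=86=1010110 popcount=4 -> skip
r=87=1010111 popcount=5 -> KEEP
r=88=1011000 popcount=3 -> skip
r=89=1011001 popcount=4 -> skip
r=90=1011010 popcount=4 -> skip
r=91=1011011 popcount=5 -> KEEP
r=92=1011100 popcount=4 -> skip
Kept rows: 47 55 59 61 62 79 87 91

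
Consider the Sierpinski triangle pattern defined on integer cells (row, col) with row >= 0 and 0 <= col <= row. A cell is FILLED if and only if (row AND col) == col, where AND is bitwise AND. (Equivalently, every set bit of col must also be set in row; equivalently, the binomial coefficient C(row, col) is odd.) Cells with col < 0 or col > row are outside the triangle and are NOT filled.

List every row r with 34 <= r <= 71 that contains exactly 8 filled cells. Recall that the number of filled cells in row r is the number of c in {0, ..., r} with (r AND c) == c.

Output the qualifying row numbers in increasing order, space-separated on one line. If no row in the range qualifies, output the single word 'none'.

Row r has 2^popcount(r) filled cells, so we need popcount(r) = log2(8) = 3.
Scan r = 34..71 and keep those with exactly 3 one-bits:
r=34=100010 popcount=2 -> skip
r=35=100011 popcount=3 -> KEEP
r=36=100100 popcount=2 -> skip
r=37=100101 popcount=3 -> KEEP
r=38=100110 popcount=3 -> KEEP
r=39=100111 popcount=4 -> skip
r=40=101000 popcount=2 -> skip
r=41=101001 popcount=3 -> KEEP
r=42=101010 popcount=3 -> KEEP
r=43=101011 popcount=4 -> skip
r=44=101100 popcount=3 -> KEEP
r=45=101101 popcount=4 -> skip
r=46=101110 popcount=4 -> skip
r=47=101111 popcount=5 -> skip
r=48=110000 popcount=2 -> skip
r=49=110001 popcount=3 -> KEEP
r=50=110010 popcount=3 -> KEEP
r=51=110011 popcount=4 -> skip
r=52=110100 popcount=3 -> KEEP
r=53=110101 popcount=4 -> skip
r=54=110110 popcount=4 -> skip
r=55=110111 popcount=5 -> skip
r=56=111000 popcount=3 -> KEEP
r=57=111001 popcount=4 -> skip
r=58=111010 popcount=4 -> skip
r=59=111011 popcount=5 -> skip
r=60=111100 popcount=4 -> skip
r=61=111101 popcount=5 -> skip
r=62=111110 popcount=5 -> skip
r=63=111111 popcount=6 -> skip
r=64=1000000 popcount=1 -> skip
r=65=1000001 popcount=2 -> skip
r=66=1000010 popcount=2 -> skip
r=67=1000011 popcount=3 -> KEEP
r=68=1000100 popcount=2 -> skip
r=69=1000101 popcount=3 -> KEEP
r=70=1000110 popcount=3 -> KEEP
r=71=1000111 popcount=4 -> skip
Kept rows: 35 37 38 41 42 44 49 50 52 56 67 69 70

Answer: 35 37 38 41 42 44 49 50 52 56 67 69 70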